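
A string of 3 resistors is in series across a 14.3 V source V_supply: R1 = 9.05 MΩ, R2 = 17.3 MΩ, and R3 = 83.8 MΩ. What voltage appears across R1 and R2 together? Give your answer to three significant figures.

Total series resistance ΣR = 9.05 + 17.3 + 83.8 = 110.2 MΩ.
R_{R1..R2} = 9.05 + 17.3 = 26.35 MΩ.
Voltage divider: V = V_supply · (26.35 / 110.2) = 14.3 × 0.2392 = 3.421 V.

V ≈ 3.42 V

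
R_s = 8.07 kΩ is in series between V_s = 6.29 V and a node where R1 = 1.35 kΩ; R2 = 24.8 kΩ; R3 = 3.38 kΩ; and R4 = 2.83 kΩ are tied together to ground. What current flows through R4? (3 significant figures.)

Combine the parallel branches: R_p = (1/1.35 + 1/24.8 + 1/3.38 + 1/2.83)⁻¹ = 0.6992 kΩ.
V_A = 6.29 × 0.6992/8.769 = 0.5015 V.
I(R4) = V_A / R4 = 0.5015/2.83 = 0.1772 mA.

I ≈ 0.177 mA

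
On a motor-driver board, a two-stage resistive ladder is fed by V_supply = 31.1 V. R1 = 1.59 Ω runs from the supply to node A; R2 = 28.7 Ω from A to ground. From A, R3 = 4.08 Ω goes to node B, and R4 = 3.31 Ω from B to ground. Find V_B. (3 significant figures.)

V_B ≈ 11.0 V

The second stage (R3 + R4 = 7.390 Ω) loads node A in parallel with R2.
Effective lower resistance at A: R2 ‖ 7.390 = 5.877 Ω.
V_A = 31.1 × 5.877/(1.59 + 5.877) = 24.48 V.
Stage 2 is unloaded, so V_B = V_A · R4/(R3+R4) = 24.48 × 3.31/7.390 = 10.96 V.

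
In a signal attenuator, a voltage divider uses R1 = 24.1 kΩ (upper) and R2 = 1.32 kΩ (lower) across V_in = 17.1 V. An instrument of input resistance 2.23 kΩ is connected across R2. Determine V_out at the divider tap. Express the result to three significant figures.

V_out ≈ 0.569 V

The load sits in parallel with R2, giving an effective lower resistance R2' = R2·R_L/(R2+R_L) = 0.8292 kΩ.
Voltage divider with the loaded lower leg: V_out = 17.1 × 0.8292/(24.1 + 0.8292) = 17.1 × 0.03326 = 0.5688 V.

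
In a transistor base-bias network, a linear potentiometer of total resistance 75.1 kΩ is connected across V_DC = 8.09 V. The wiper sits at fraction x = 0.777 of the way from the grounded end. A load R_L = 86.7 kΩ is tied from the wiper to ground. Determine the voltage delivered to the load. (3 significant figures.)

The pot divides into 16.75 kΩ above the wiper and 58.35 kΩ below.
R_L loads the lower segment: effective lower R = 34.88 kΩ.
Loaded-divider output: V_out = 8.09 × 0.6756 = 5.466 V.

V_out ≈ 5.47 V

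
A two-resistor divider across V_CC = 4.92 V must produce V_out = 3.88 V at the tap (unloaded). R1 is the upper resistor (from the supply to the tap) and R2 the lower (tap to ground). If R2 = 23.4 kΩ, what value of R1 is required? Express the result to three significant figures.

R1 ≈ 6.27 kΩ

V_out/V_CC = R2/(R1+R2) = 0.7886.
So R1 = R2 · (V_CC/V_out − 1) = 23.4 × (4.92/3.88 − 1) = 23.4 × 0.2680 = 6.272 kΩ.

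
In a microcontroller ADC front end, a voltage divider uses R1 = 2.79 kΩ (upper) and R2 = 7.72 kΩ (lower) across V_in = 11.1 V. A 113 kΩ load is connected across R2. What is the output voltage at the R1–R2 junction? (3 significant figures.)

V_out ≈ 8.01 V

First combine the lower leg with the load: R2 ‖ R_L = 7.226 kΩ.
Now apply the divider: V_out = 11.1 × 0.7215 = 8.008 V.
(Unloaded it would be 8.15 V; the load pulls it down.)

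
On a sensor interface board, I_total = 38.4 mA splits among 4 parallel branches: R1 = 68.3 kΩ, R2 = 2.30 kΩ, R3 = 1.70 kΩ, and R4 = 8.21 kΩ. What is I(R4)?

Total conductance ΣG = 1/68.3 + 1/2.30 + 1/1.70 + 1/8.21 = 1.159 (units of 1/kΩ).
Current divider: I(R4) = I_total · G_k/ΣG = 38.4 × (0.1218/1.159) = 38.4 × 0.1051 = 4.034 mA.

I ≈ 4.03 mA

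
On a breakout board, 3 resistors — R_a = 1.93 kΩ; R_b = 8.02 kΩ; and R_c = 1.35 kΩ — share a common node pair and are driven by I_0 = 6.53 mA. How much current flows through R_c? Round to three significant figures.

I ≈ 3.50 mA

Total conductance ΣG = 1/1.93 + 1/8.02 + 1/1.35 = 1.384 (units of 1/kΩ).
R_c takes the fraction G_k/ΣG = 0.7407/1.384 = 0.5354, so I = 6.53 × 0.5354 = 3.496 mA.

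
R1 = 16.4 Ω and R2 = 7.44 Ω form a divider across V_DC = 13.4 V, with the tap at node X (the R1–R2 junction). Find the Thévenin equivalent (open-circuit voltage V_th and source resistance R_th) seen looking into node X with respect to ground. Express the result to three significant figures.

With X open, the divider is unloaded: V_th = 13.4 × 7.44/23.84 = 4.182 V.
With V_DC suppressed (replaced by a short), R_th = R1 ‖ R2 = (16.40 × 7.44)/(16.40 + 7.44) = 5.118 Ω.

V_th ≈ 4.18 V, R_th ≈ 5.12 Ω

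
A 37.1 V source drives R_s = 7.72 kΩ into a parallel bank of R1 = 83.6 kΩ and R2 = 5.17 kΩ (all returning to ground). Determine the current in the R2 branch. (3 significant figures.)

I ≈ 2.78 mA

Combine the parallel branches: R_p = (1/83.6 + 1/5.17)⁻¹ = 4.869 kΩ.
Node voltage V_A = V_in · R_p/(R_s + R_p) = 37.1 × 0.3868 = 14.35 V.
I(R2) = V_A / R2 = 14.35/5.17 = 2.775 mA.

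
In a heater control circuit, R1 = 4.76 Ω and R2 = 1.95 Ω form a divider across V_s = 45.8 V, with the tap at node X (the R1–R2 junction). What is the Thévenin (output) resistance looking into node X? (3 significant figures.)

R_th ≈ 1.38 Ω

With V_s suppressed (replaced by a short), R_th = R1 ‖ R2 = (4.760 × 1.95)/(4.760 + 1.95) = 1.383 Ω.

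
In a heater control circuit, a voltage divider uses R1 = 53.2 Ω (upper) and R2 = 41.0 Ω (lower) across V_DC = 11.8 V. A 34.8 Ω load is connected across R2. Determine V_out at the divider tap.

V_out ≈ 3.08 V

The load sits in parallel with R2, giving an effective lower resistance R2' = R2·R_L/(R2+R_L) = 18.82 Ω.
Then V_out = V_DC · R2'/(R1 + R2') = 11.8 × 18.82/72.02 = 3.084 V.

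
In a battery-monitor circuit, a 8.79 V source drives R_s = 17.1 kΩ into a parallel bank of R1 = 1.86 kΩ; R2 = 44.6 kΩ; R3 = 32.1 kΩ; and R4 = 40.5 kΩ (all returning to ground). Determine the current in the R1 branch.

Equivalent of the parallel group: R_p = 1.624 kΩ.
V_A by voltage divider: V_A = 8.79 × 1.624/(17.1 + 1.624) = 0.7622 V.
Branch current I = V_A/R1 = 0.7622/1.86 = 0.4098 mA.

I ≈ 0.410 mA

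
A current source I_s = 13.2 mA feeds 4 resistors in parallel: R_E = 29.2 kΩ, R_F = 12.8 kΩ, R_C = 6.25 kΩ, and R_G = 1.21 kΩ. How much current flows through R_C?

Total conductance ΣG = 1/29.2 + 1/12.8 + 1/6.25 + 1/1.21 = 1.099 (units of 1/kΩ).
R_C takes the fraction G_k/ΣG = 0.1600/1.099 = 0.1456, so I = 13.2 × 0.1456 = 1.922 mA.

I ≈ 1.92 mA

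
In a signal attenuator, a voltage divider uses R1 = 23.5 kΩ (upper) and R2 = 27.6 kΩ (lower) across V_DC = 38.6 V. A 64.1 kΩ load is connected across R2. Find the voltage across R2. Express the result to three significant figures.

V_out ≈ 17.4 V

The load sits in parallel with R2, giving an effective lower resistance R2' = R2·R_L/(R2+R_L) = 19.29 kΩ.
Now apply the divider: V_out = 38.6 × 0.4508 = 17.40 V.
(Unloaded it would be 20.8 V; the load pulls it down.)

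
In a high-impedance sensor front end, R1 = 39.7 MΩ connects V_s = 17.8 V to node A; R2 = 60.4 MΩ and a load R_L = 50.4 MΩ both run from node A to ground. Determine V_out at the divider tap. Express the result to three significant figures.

V_out ≈ 7.28 V

The load sits in parallel with R2, giving an effective lower resistance R2' = R2·R_L/(R2+R_L) = 27.47 MΩ.
Voltage divider with the loaded lower leg: V_out = 17.8 × 27.47/(39.7 + 27.47) = 17.8 × 0.4090 = 7.280 V.
(Unloaded it would be 10.7 V; the load pulls it down.)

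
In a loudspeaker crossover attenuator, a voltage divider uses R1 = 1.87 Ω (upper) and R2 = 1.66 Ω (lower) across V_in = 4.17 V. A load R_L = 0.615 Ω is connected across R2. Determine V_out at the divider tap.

V_out ≈ 0.807 V

First combine the lower leg with the load: R2 ‖ R_L = 0.4487 Ω.
Voltage divider with the loaded lower leg: V_out = 4.17 × 0.4487/(1.87 + 0.4487) = 4.17 × 0.1935 = 0.8070 V.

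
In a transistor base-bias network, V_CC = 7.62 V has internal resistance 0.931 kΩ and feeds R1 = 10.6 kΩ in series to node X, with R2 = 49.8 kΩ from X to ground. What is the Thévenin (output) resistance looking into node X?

R1' = 0.931 + 10.6 = 11.53 kΩ (source resistance + R1).
Zeroing V_CC shorts the top of R1' to ground, so R_th = R1' ‖ R2 = 9.363 kΩ.

R_th ≈ 9.36 kΩ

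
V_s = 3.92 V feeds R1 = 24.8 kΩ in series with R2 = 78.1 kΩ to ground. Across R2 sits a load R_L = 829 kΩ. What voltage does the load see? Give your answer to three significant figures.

The load sits in parallel with R2, giving an effective lower resistance R2' = R2·R_L/(R2+R_L) = 71.38 kΩ.
Then V_out = V_s · R2'/(R1 + R2') = 3.92 × 71.38/96.18 = 2.909 V.

V_out ≈ 2.91 V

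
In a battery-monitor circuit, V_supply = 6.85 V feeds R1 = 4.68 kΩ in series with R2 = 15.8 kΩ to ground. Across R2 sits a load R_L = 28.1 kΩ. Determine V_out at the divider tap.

V_out ≈ 4.68 V

First combine the lower leg with the load: R2 ‖ R_L = 10.11 kΩ.
Voltage divider with the loaded lower leg: V_out = 6.85 × 10.11/(4.68 + 10.11) = 6.85 × 0.6836 = 4.683 V.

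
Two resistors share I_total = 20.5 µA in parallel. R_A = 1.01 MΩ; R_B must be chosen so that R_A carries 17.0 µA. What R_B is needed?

Two-branch current divider: I_A = I_total · R_B/(R_A + R_B).
With f = 0.8293, R_B = R_A · f/(1−f) = 1.01 × 4.857 = 4.906 MΩ.

R_B ≈ 4.91 MΩ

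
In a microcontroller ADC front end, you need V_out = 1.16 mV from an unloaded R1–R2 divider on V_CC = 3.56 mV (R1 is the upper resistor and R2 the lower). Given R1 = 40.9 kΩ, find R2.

V_out/V_CC = R2/(R1+R2) = 0.3258.
So R2 = R1 · V_out/(V_CC − V_out) = 40.9 × 1.16/(3.56 − 1.16) = 40.9 × 0.4833 = 19.77 kΩ.

R2 ≈ 19.8 kΩ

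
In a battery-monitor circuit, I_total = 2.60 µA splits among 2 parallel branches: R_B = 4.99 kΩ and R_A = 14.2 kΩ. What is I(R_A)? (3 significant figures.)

I ≈ 0.676 µA

Two-branch current divider: I_k = I_total · R_other/(R_1 + R_2).
I(R_A) = 2.60 × 4.99/(4.99 + 14.2) = 2.60 × 0.2600 = 0.6761 µA.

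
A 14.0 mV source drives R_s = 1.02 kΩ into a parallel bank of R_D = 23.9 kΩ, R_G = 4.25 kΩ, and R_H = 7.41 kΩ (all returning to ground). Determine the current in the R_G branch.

I ≈ 2.32 µA

Combine the parallel branches: R_p = (1/23.9 + 1/4.25 + 1/7.41)⁻¹ = 2.427 kΩ.
V_A by voltage divider: V_A = 14.0 × 2.427/(1.02 + 2.427) = 9.857 mV.
I(R_G) = V_A / R_G = 9.857/4.25 = 2.319 µA.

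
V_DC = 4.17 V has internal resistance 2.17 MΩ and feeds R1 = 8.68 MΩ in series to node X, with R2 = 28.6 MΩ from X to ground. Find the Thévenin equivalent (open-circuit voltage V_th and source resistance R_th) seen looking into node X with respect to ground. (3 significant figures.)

R1' = 2.17 + 8.68 = 10.85 MΩ (source resistance + R1).
V_th is the unloaded tap voltage: V_DC · R2/(R1'+R2) = 4.17 × 0.7250 = 3.023 V.
Zeroing V_DC shorts the top of R1' to ground, so R_th = R1' ‖ R2 = 7.866 MΩ.

V_th ≈ 3.02 V, R_th ≈ 7.87 MΩ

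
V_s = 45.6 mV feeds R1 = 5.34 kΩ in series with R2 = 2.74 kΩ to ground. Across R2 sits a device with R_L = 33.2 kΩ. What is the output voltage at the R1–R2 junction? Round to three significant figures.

First combine the lower leg with the load: R2 ‖ R_L = 2.531 kΩ.
Now apply the divider: V_out = 45.6 × 0.3216 = 14.66 mV.

V_out ≈ 14.7 mV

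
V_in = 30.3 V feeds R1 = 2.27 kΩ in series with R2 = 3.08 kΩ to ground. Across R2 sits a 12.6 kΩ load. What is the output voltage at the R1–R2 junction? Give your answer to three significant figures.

V_out ≈ 15.8 V

R2 ‖ R_L = (3.08 × 12.6)/(3.08 + 12.6) = 2.475 kΩ.
Now apply the divider: V_out = 30.3 × 0.5216 = 15.80 V.
(Unloaded it would be 17.4 V; the load pulls it down.)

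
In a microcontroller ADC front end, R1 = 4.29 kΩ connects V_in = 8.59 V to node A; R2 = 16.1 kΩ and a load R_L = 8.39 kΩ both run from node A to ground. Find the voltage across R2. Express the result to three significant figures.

R2 ‖ R_L = (16.1 × 8.39)/(16.1 + 8.39) = 5.516 kΩ.
Now apply the divider: V_out = 8.59 × 0.5625 = 4.832 V.

V_out ≈ 4.83 V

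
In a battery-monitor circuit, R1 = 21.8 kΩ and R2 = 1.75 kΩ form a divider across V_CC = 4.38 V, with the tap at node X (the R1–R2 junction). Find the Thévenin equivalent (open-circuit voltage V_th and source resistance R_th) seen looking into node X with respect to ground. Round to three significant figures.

V_th is the unloaded tap voltage: V_CC · R2/(R1+R2) = 4.38 × 0.07431 = 0.3255 V.
Zeroing V_CC shorts the top of R1 to ground, so R_th = R1 ‖ R2 = 1.620 kΩ.

V_th ≈ 0.325 V, R_th ≈ 1.62 kΩ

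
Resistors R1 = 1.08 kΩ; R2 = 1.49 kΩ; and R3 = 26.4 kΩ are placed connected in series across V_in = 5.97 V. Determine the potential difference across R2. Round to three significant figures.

V ≈ 0.307 V

Series total: ΣR = 1.08 + 1.49 + 26.4 = 28.97 kΩ.
Voltage divider: V = V_in · (1.490 / 28.97) = 5.97 × 0.05143 = 0.3071 V.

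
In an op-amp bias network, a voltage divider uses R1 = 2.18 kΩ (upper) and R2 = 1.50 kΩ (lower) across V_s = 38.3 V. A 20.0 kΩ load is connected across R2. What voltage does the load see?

The load sits in parallel with R2, giving an effective lower resistance R2' = R2·R_L/(R2+R_L) = 1.395 kΩ.
Then V_out = V_s · R2'/(R1 + R2') = 38.3 × 1.395/3.575 = 14.95 V.

V_out ≈ 14.9 V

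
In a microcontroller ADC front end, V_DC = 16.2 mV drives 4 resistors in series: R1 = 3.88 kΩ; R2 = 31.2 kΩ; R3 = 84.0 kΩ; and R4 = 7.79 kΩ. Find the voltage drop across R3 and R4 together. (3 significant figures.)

ΣR = 3.88 + 31.2 + 84.0 + 7.79 = 126.9 kΩ.
R_{R3..R4} = 84.0 + 7.79 = 91.79 kΩ.
Voltage divider: V = V_DC · (91.79 / 126.9) = 16.2 × 0.7235 = 11.72 mV.

V ≈ 11.7 mV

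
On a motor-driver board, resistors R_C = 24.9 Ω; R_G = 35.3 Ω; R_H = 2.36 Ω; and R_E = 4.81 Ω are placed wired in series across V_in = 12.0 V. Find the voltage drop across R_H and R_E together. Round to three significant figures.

ΣR = 24.9 + 35.3 + 2.36 + 4.81 = 67.37 Ω.
R_{R_H..R_E} = 2.36 + 4.81 = 7.170 Ω.
V = V_in · R/ΣR = 12.0 × 0.1064 = 1.277 V.

V ≈ 1.28 V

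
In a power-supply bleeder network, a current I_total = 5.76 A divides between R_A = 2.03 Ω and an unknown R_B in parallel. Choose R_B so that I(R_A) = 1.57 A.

R_B ≈ 0.761 Ω

Two-branch current divider: I_A = I_total · R_B/(R_A + R_B).
With f = 0.2726, R_B = R_A · f/(1−f) = 2.03 × 0.3747 = 0.7606 Ω.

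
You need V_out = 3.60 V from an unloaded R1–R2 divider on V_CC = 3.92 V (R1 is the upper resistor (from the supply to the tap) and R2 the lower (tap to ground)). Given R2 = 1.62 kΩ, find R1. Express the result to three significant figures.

V_out/V_CC = R2/(R1+R2) = 0.9184.
R1 = R2·(1/k − 1) = 1.62 × 0.08889 = 0.1440 kΩ.

R1 ≈ 0.144 kΩ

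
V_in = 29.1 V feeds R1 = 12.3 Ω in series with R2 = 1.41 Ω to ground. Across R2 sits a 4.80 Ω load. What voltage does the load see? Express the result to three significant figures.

V_out ≈ 2.37 V

First combine the lower leg with the load: R2 ‖ R_L = 1.090 Ω.
Then V_out = V_in · R2'/(R1 + R2') = 29.1 × 1.090/13.39 = 2.369 V.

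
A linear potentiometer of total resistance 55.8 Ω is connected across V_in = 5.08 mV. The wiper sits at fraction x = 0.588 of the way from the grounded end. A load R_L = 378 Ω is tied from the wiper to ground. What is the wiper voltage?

Split the track: R_lower = x·R_p = 32.81 Ω, R_upper = (1−x)·R_p = 22.99 Ω.
(x·R_p) ‖ R_L = 30.19 Ω.
Then V_out = V_in · 30.19/(22.99 + 30.19) = 2.884 mV.

V_out ≈ 2.88 mV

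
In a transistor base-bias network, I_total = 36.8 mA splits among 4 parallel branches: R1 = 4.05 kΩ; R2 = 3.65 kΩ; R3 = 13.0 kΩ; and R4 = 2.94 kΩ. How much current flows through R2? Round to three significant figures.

I ≈ 10.7 mA

Conductances: ΣG = 1/4.05 + 1/3.65 + 1/13.0 + 1/2.94 = 0.9379 (1/kΩ).
R2 takes the fraction G_k/ΣG = 0.2740/0.9379 = 0.2921, so I = 36.8 × 0.2921 = 10.75 mA.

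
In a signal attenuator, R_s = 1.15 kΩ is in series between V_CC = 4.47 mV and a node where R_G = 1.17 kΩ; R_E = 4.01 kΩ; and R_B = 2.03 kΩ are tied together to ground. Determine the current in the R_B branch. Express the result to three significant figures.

Equivalent of the parallel group: R_p = 0.6263 kΩ.
V_A = 4.47 × 0.6263/1.776 = 1.576 mV.
I(R_B) = V_A / R_B = 1.576/2.03 = 0.7764 µA.
(Check via current divider: I_total = 2.516 µA; share G_k/ΣG = 0.3085 → same result.)

I ≈ 0.776 µA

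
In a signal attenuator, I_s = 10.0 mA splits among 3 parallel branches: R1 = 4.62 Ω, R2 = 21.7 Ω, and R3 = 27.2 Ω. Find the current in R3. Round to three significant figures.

Total conductance ΣG = 1/4.62 + 1/21.7 + 1/27.2 = 0.2993 (units of 1/Ω).
By the current-divider rule, I = I_s · G_k/ΣG = 10.0 × 0.1228 = 1.228 mA.

I ≈ 1.23 mA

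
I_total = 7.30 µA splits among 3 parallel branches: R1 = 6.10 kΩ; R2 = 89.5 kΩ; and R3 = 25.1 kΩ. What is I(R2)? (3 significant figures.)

ΣG = 1/6.10 + 1/89.5 + 1/25.1 = 0.2149.
R2 takes the fraction G_k/ΣG = 0.01117/0.2149 = 0.05198, so I = 7.30 × 0.05198 = 0.3795 µA.

I ≈ 0.379 µA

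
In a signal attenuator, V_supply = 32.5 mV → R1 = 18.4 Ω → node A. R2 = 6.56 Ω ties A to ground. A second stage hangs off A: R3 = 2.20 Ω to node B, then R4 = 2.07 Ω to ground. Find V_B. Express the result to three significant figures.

V_B ≈ 1.94 mV

Looking into the second stage from A: R3 + R4 = 4.270 Ω appears in parallel with R2.
R2 ‖ (R3+R4) = 2.586 Ω.
So V_A = 32.5 × 0.1232 = 4.005 mV.
Then the unloaded second divider: V_B = V_A × R4/(R3+R4) = 4.005 × 0.4848 = 1.942 mV.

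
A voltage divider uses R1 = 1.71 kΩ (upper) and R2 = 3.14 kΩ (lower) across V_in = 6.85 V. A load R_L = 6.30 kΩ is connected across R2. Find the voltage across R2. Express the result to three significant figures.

R2 ‖ R_L = (3.14 × 6.30)/(3.14 + 6.30) = 2.096 kΩ.
Voltage divider with the loaded lower leg: V_out = 6.85 × 2.096/(1.71 + 2.096) = 6.85 × 0.5507 = 3.772 V.

V_out ≈ 3.77 V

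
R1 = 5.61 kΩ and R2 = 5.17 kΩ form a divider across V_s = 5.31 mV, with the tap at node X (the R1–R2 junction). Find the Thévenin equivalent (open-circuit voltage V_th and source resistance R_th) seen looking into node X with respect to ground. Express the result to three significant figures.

V_th ≈ 2.55 mV, R_th ≈ 2.69 kΩ

V_th is the unloaded tap voltage: V_s · R2/(R1+R2) = 5.31 × 0.4796 = 2.547 mV.
Zeroing V_s shorts the top of R1 to ground, so R_th = R1 ‖ R2 = 2.691 kΩ.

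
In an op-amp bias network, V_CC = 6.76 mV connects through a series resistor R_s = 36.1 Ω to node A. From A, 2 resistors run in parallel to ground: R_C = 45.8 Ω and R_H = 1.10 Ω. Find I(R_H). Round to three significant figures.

Combine the parallel branches: R_p = (1/45.8 + 1/1.10)⁻¹ = 1.074 Ω.
Node voltage V_A = V_CC · R_p/(R_s + R_p) = 6.76 × 0.02890 = 0.1953 mV.
Branch current I = V_A/R_H = 0.1953/1.10 = 0.1776 mA.

I ≈ 0.178 mA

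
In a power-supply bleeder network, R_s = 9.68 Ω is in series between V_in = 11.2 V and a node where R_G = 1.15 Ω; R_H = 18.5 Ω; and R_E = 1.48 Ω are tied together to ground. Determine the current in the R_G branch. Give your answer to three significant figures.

Equivalent of the parallel group: R_p = 0.6253 Ω.
V_A = 11.2 × 0.6253/10.31 = 0.6796 V.
Branch current I = V_A/R_G = 0.6796/1.15 = 0.5909 A.

I ≈ 0.591 A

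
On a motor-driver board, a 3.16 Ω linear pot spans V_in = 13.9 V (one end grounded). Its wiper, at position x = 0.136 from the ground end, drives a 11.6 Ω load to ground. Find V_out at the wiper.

V_out ≈ 1.83 V

Split the track: R_lower = x·R_p = 0.4298 Ω, R_upper = (1−x)·R_p = 2.730 Ω.
Lower segment in parallel with the load: 0.4298 ‖ 11.6 = 0.4144 Ω.
Then V_out = V_in · 0.4144/(2.730 + 0.4144) = 1.832 V.
(Unloaded: V_out = x·V_in = 1.89 V.)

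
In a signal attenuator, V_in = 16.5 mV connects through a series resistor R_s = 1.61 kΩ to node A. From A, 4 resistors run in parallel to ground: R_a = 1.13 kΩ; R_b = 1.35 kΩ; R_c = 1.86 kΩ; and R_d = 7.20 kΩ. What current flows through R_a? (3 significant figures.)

Parallel bank: R_p = 1/(1/1.13 + 1/1.35 + 1/1.86 + 1/7.20) = 0.4344 kΩ.
V_A = 16.5 × 0.4344/2.044 = 3.506 mV.
I(R_a) = V_A / R_a = 3.506/1.13 = 3.102 µA.
(Equivalently: I_total = 8.071 µA, then current-divider fraction G_k/ΣG = 0.3844.)

I ≈ 3.10 µA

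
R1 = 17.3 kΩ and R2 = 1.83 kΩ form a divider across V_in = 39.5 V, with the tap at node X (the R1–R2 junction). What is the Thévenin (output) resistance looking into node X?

R_th ≈ 1.65 kΩ

With V_in suppressed (replaced by a short), R_th = R1 ‖ R2 = (17.30 × 1.83)/(17.30 + 1.83) = 1.655 kΩ.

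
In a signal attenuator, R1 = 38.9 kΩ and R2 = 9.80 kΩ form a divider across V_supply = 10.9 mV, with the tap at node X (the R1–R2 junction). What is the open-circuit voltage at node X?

Open-circuit (no load on X): V_th = V_supply · R2/(R1 + R2) = 10.9 × 9.80/(38.90 + 9.80) = 2.193 mV.

V_th ≈ 2.19 mV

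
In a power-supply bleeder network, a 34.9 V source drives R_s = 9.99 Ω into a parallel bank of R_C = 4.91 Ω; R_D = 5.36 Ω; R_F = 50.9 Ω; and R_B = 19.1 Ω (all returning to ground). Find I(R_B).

I ≈ 0.325 A

Parallel bank: R_p = 1/(1/4.91 + 1/5.36 + 1/50.9 + 1/19.1) = 2.163 Ω.
V_A by voltage divider: V_A = 34.9 × 2.163/(9.99 + 2.163) = 6.212 V.
I(R_B) = V_A / R_B = 6.212/19.1 = 0.3253 A.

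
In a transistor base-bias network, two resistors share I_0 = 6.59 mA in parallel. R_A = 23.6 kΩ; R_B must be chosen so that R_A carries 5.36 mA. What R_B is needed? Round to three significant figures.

R_B ≈ 103 kΩ

In a two-way split, I_A/I_0 = R_B/(R_A + R_B).
5.36/6.59 = R_B/(R_A + R_B) → R_B = R_A · (0.8134)/(1 − 0.8134) = 23.6 × 4.358 = 102.8 kΩ.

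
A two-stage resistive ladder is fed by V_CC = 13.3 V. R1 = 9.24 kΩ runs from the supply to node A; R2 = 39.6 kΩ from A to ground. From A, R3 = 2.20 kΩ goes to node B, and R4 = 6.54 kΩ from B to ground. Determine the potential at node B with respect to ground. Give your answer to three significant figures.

Looking into the second stage from A: R3 + R4 = 8.740 kΩ appears in parallel with R2.
R2 ‖ (R3+R4) = 7.160 kΩ.
First divider: V_A = V_CC · 7.160/(9.24 + 7.160) = 5.806 V.
V_B = V_A × 0.7483 = 4.345 V.

V_B ≈ 4.34 V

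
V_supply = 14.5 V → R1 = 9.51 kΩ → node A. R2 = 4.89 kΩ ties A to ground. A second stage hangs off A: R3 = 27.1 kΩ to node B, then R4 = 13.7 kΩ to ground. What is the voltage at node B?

V_B ≈ 1.53 V

Looking into the second stage from A: R3 + R4 = 40.80 kΩ appears in parallel with R2.
R2 ‖ (R3+R4) = 4.367 kΩ.
First divider: V_A = V_supply · 4.367/(9.51 + 4.367) = 4.563 V.
Then the unloaded second divider: V_B = V_A × R4/(R3+R4) = 4.563 × 0.3358 = 1.532 V.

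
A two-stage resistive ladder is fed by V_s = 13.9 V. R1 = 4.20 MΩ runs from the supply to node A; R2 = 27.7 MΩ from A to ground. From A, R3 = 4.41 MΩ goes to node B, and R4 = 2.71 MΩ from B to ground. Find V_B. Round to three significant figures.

Looking into the second stage from A: R3 + R4 = 7.120 MΩ appears in parallel with R2.
Effective lower resistance at A: R2 ‖ 7.120 = 5.664 MΩ.
So V_A = 13.9 × 0.5742 = 7.982 V.
V_B = V_A × 0.3806 = 3.038 V.

V_B ≈ 3.04 V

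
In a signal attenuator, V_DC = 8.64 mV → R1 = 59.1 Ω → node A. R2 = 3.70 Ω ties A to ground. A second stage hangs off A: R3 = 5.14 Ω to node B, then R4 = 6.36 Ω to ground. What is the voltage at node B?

Looking into the second stage from A: R3 + R4 = 11.50 Ω appears in parallel with R2.
R2 ‖ (R3+R4) = 2.799 Ω.
So V_A = 8.64 × 0.04522 = 0.3907 mV.
V_B = V_A × 0.5530 = 0.2161 mV.

V_B ≈ 0.216 mV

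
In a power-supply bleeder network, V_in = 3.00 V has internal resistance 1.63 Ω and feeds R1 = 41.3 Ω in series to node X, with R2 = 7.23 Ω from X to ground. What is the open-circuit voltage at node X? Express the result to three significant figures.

V_th ≈ 0.432 V

R1' = 1.63 + 41.3 = 42.93 Ω (source resistance + R1).
Open-circuit (no load on X): V_th = V_in · R2/(R1' + R2) = 3.00 × 7.23/(42.93 + 7.23) = 0.4324 V.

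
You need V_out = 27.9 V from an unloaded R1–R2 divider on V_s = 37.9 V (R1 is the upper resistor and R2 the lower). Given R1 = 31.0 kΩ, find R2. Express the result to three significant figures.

R2 ≈ 86.5 kΩ

The divider ratio is R2/(R1+R2) = 27.9/37.9 = 0.7361.
Rearranging, R2 = R1·k/(1−k) = 31.0 × 2.790 = 86.49 kΩ.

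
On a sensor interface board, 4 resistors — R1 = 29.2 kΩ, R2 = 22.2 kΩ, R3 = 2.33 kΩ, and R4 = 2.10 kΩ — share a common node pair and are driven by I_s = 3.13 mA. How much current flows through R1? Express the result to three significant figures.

ΣG = 1/29.2 + 1/22.2 + 1/2.33 + 1/2.10 = 0.9847.
R1 takes the fraction G_k/ΣG = 0.03425/0.9847 = 0.03478, so I = 3.13 × 0.03478 = 0.1089 mA.

I ≈ 0.109 mA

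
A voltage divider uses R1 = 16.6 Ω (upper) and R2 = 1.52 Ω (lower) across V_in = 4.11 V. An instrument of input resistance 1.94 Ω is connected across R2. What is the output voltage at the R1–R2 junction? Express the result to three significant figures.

V_out ≈ 0.201 V

First combine the lower leg with the load: R2 ‖ R_L = 0.8523 Ω.
Voltage divider with the loaded lower leg: V_out = 4.11 × 0.8523/(16.6 + 0.8523) = 4.11 × 0.04883 = 0.2007 V.
(Unloaded it would be 0.345 V; the load pulls it down.)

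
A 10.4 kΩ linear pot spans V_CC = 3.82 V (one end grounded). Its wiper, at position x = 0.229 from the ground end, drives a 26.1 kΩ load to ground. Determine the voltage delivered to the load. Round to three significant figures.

The pot divides into 8.018 kΩ above the wiper and 2.382 kΩ below.
R_L loads the lower segment: effective lower R = 2.182 kΩ.
Then V_out = V_CC · 2.182/(8.018 + 2.182) = 0.8173 V.

V_out ≈ 0.817 V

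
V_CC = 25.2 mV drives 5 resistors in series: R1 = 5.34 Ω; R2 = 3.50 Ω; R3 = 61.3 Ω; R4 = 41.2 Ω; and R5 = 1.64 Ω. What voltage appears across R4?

Total series resistance ΣR = 5.34 + 3.50 + 61.3 + 41.2 + 1.64 = 113.0 Ω.
V = V_CC · R/ΣR = 25.2 × 0.3647 = 9.190 mV.

V ≈ 9.19 mV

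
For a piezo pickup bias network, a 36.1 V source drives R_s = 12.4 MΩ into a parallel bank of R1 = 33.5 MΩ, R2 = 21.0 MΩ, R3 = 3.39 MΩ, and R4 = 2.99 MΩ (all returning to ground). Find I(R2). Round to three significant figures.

Combine the parallel branches: R_p = (1/33.5 + 1/21.0 + 1/3.39 + 1/2.99)⁻¹ = 1.415 MΩ.
Node voltage V_A = V_supply · R_p/(R_s + R_p) = 36.1 × 0.1024 = 3.697 V.
Branch current I = V_A/R2 = 3.697/21.0 = 0.1760 µA.
(Equivalently: I_total = 2.613 µA, then current-divider fraction G_k/ΣG = 0.06736.)

I ≈ 0.176 µA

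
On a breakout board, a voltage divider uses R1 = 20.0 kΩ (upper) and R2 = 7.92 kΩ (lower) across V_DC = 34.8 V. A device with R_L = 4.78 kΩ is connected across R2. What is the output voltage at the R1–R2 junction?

V_out ≈ 4.51 V

The load sits in parallel with R2, giving an effective lower resistance R2' = R2·R_L/(R2+R_L) = 2.981 kΩ.
Now apply the divider: V_out = 34.8 × 0.1297 = 4.514 V.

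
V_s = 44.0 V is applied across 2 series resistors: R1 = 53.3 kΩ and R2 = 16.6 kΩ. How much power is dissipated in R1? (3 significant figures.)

P ≈ 21.1 mW

The common current is I = 44.0/69.90 = 0.6295 mA.
V(R1) = I·R = 33.55 V; P = V·I = 33.55 × 0.6295 = 21.12 mW.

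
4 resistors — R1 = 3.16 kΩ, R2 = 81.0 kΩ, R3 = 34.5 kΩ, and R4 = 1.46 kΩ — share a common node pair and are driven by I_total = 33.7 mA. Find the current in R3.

Total conductance ΣG = 1/3.16 + 1/81.0 + 1/34.5 + 1/1.46 = 1.043 (units of 1/kΩ).
By the current-divider rule, I = I_total · G_k/ΣG = 33.7 × 0.02780 = 0.9368 mA.

I ≈ 0.937 mA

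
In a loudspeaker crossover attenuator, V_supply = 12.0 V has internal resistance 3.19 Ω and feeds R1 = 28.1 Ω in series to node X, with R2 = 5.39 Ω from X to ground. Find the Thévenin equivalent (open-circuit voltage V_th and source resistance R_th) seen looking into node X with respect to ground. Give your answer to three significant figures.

V_th ≈ 1.76 V, R_th ≈ 4.60 Ω

R1' = 3.19 + 28.1 = 31.29 Ω (source resistance + R1).
V_th is the unloaded tap voltage: V_supply · R2/(R1'+R2) = 12.0 × 0.1469 = 1.763 V.
Looking into X with the source shorted: R_th = R1'·R2/(R1'+R2) = 31.29 × 5.39/36.68 = 4.598 Ω.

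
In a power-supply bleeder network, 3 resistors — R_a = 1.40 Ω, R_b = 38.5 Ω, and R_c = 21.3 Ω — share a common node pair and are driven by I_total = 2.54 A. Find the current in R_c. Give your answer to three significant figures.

I ≈ 0.151 A

Total conductance ΣG = 1/1.40 + 1/38.5 + 1/21.3 = 0.7872 (units of 1/Ω).
R_c takes the fraction G_k/ΣG = 0.04695/0.7872 = 0.05964, so I = 2.54 × 0.05964 = 0.1515 A.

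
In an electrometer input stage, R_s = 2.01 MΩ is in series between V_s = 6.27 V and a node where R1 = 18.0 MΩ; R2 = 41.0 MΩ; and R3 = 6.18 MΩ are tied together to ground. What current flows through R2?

I ≈ 0.103 µA

Equivalent of the parallel group: R_p = 4.136 MΩ.
V_A by voltage divider: V_A = 6.27 × 4.136/(2.01 + 4.136) = 4.220 V.
I(R2) = V_A / R2 = 4.220/41.0 = 0.1029 µA.
(Check via current divider: I_total = 1.020 µA; share G_k/ΣG = 0.1009 → same result.)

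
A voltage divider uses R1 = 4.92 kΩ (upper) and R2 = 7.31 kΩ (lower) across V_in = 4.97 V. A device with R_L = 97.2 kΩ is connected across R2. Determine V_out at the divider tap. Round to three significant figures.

First combine the lower leg with the load: R2 ‖ R_L = 6.799 kΩ.
Then V_out = V_in · R2'/(R1 + R2') = 4.97 × 6.799/11.72 = 2.883 V.

V_out ≈ 2.88 V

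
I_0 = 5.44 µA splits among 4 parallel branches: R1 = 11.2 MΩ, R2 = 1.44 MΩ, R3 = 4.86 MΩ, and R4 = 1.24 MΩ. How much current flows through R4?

ΣG = 1/11.2 + 1/1.44 + 1/4.86 + 1/1.24 = 1.796.
R4 takes the fraction G_k/ΣG = 0.8065/1.796 = 0.4490, so I = 5.44 × 0.4490 = 2.443 µA.

I ≈ 2.44 µA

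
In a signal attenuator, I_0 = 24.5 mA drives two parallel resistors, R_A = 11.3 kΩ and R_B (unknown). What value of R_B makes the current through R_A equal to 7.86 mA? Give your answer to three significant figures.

R_B ≈ 5.34 kΩ

Two-branch current divider: I_A = I_0 · R_B/(R_A + R_B).
7.86/24.5 = R_B/(R_A + R_B) → R_B = R_A · (0.3208)/(1 − 0.3208) = 11.3 × 0.4724 = 5.338 kΩ.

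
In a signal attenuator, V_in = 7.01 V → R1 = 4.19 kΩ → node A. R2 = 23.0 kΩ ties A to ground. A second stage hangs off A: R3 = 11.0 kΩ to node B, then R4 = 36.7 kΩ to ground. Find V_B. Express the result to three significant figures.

V_B ≈ 4.25 V

The second stage (R3 + R4 = 47.70 kΩ) loads node A in parallel with R2.
Effective lower resistance at A: R2 ‖ 47.70 = 15.52 kΩ.
So V_A = 7.01 × 0.7874 = 5.520 V.
Then the unloaded second divider: V_B = V_A × R4/(R3+R4) = 5.520 × 0.7694 = 4.247 V.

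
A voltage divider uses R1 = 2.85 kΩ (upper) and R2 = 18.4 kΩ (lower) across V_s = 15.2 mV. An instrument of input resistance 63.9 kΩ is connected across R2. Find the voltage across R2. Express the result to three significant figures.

R2 ‖ R_L = (18.4 × 63.9)/(18.4 + 63.9) = 14.29 kΩ.
Now apply the divider: V_out = 15.2 × 0.8337 = 12.67 mV.

V_out ≈ 12.7 mV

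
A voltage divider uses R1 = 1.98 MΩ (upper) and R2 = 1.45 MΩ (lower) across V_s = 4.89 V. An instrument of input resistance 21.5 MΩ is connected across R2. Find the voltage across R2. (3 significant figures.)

V_out ≈ 1.99 V

The load sits in parallel with R2, giving an effective lower resistance R2' = R2·R_L/(R2+R_L) = 1.358 MΩ.
Then V_out = V_s · R2'/(R1 + R2') = 4.89 × 1.358/3.338 = 1.990 V.
(Unloaded it would be 2.07 V; the load pulls it down.)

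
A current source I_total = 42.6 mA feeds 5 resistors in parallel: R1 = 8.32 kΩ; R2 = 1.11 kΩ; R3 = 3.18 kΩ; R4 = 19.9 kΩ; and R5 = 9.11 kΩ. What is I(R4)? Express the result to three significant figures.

Conductances: ΣG = 1/8.32 + 1/1.11 + 1/3.18 + 1/19.9 + 1/9.11 = 1.496 (1/kΩ).
By the current-divider rule, I = I_total · G_k/ΣG = 42.6 × 0.03360 = 1.431 mA.

I ≈ 1.43 mA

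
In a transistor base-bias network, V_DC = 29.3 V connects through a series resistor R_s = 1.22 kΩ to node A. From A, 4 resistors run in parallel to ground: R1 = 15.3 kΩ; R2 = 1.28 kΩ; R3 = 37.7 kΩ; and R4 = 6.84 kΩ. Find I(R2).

Combine the parallel branches: R_p = (1/15.3 + 1/1.28 + 1/37.7 + 1/6.84)⁻¹ = 0.9810 kΩ.
V_A by voltage divider: V_A = 29.3 × 0.9810/(1.22 + 0.9810) = 13.06 V.
Branch current I = V_A/R2 = 13.06/1.28 = 10.20 mA.

I ≈ 10.2 mA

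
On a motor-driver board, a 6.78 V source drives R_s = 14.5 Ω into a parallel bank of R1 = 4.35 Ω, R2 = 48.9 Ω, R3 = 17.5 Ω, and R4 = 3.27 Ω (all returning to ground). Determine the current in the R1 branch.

Parallel bank: R_p = 1/(1/4.35 + 1/48.9 + 1/17.5 + 1/3.27) = 1.631 Ω.
Node voltage V_A = V_supply · R_p/(R_s + R_p) = 6.78 × 0.1011 = 0.6854 V.
Branch current I = V_A/R1 = 0.6854/4.35 = 0.1576 A.

I ≈ 0.158 A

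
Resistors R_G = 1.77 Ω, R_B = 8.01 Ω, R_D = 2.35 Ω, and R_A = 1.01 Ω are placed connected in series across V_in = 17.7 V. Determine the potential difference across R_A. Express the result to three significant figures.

V ≈ 1.36 V

Series total: ΣR = 1.77 + 8.01 + 2.35 + 1.01 = 13.14 Ω.
V = V_in · R/ΣR = 17.7 × 0.07686 = 1.361 V.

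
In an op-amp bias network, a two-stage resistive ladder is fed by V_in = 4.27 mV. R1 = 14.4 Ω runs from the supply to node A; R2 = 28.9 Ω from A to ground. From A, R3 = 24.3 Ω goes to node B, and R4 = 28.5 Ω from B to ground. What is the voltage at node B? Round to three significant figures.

Looking into the second stage from A: R3 + R4 = 52.80 Ω appears in parallel with R2.
Effective lower resistance at A: R2 ‖ 52.80 = 18.68 Ω.
So V_A = 4.27 × 0.5647 = 2.411 mV.
V_B = V_A × 0.5398 = 1.301 mV.

V_B ≈ 1.30 mV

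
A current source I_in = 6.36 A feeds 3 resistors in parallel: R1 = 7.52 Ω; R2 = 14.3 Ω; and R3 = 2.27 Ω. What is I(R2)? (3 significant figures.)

Total conductance ΣG = 1/7.52 + 1/14.3 + 1/2.27 = 0.6434 (units of 1/Ω).
Current divider: I(R2) = I_in · G_k/ΣG = 6.36 × (0.06993/0.6434) = 6.36 × 0.1087 = 0.6912 A.

I ≈ 0.691 A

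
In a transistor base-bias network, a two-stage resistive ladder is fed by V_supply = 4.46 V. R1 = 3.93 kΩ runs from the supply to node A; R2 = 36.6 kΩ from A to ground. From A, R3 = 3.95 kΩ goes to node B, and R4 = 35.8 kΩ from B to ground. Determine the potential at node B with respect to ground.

V_B ≈ 3.33 V

Node A sees R2 in parallel with the series input of stage 2, R3 + R4 = 39.75 kΩ.
R2 ‖ (R3+R4) = 19.06 kΩ.
First divider: V_A = V_supply · 19.06/(3.93 + 19.06) = 3.697 V.
Then the unloaded second divider: V_B = V_A × R4/(R3+R4) = 3.697 × 0.9006 = 3.330 V.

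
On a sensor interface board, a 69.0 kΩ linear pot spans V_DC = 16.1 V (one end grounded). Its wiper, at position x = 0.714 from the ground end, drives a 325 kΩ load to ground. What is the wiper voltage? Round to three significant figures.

Lower segment x·R_p = 49.27 kΩ; upper segment (1−x)·R_p = 19.73 kΩ.
R_L loads the lower segment: effective lower R = 42.78 kΩ.
V_out = 16.1 × 42.78/(19.73 + 42.78) = 11.02 V.
(Unloaded: V_out = x·V_DC = 11.5 V.)

V_out ≈ 11.0 V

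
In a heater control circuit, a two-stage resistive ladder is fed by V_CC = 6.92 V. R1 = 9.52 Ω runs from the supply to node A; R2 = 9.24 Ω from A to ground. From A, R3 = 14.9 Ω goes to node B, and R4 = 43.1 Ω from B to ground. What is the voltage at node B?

Looking into the second stage from A: R3 + R4 = 58.00 Ω appears in parallel with R2.
R2 ‖ (R3+R4) = 7.970 Ω.
So V_A = 6.92 × 0.4557 = 3.153 V.
Stage 2 is unloaded, so V_B = V_A · R4/(R3+R4) = 3.153 × 43.1/58.00 = 2.343 V.

V_B ≈ 2.34 V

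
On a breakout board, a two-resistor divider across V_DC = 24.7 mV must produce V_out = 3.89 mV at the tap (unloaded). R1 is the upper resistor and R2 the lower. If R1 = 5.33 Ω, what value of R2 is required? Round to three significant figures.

Required fraction k = V_out/V_DC = 0.1575.
R2 = R1 · 0.1575/(1 − 0.1575) = 0.9963 Ω.

R2 ≈ 0.996 Ω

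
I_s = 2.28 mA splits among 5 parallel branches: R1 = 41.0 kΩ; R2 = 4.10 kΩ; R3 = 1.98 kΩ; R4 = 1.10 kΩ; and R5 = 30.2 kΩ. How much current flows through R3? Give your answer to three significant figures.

Total conductance ΣG = 1/41.0 + 1/4.10 + 1/1.98 + 1/1.10 + 1/30.2 = 1.716 (units of 1/kΩ).
R3 takes the fraction G_k/ΣG = 0.5051/1.716 = 0.2944, so I = 2.28 × 0.2944 = 0.6712 mA.

I ≈ 0.671 mA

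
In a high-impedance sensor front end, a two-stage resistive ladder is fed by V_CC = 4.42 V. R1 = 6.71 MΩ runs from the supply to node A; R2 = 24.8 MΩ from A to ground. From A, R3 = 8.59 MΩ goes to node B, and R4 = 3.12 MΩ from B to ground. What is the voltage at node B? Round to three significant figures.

V_B ≈ 0.639 V

The second stage (R3 + R4 = 11.71 MΩ) loads node A in parallel with R2.
R2 ‖ (R3+R4) = 7.954 MΩ.
First divider: V_A = V_CC · 7.954/(6.71 + 7.954) = 2.398 V.
V_B = V_A × 0.2664 = 0.6388 V.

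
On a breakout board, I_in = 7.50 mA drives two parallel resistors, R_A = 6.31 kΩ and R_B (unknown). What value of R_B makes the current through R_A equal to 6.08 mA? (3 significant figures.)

R_B ≈ 27.0 kΩ

In a two-way split, I_A/I_in = R_B/(R_A + R_B).
6.08/7.50 = R_B/(R_A + R_B) → R_B = R_A · (0.8107)/(1 − 0.8107) = 6.31 × 4.282 = 27.02 kΩ.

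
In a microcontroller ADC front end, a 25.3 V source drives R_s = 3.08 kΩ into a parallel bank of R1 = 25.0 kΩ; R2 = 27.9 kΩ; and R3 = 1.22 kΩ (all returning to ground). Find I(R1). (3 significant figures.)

I ≈ 0.269 mA

Parallel bank: R_p = 1/(1/25.0 + 1/27.9 + 1/1.22) = 1.117 kΩ.
V_A by voltage divider: V_A = 25.3 × 1.117/(3.08 + 1.117) = 6.732 V.
Branch current I = V_A/R1 = 6.732/25.0 = 0.2693 mA.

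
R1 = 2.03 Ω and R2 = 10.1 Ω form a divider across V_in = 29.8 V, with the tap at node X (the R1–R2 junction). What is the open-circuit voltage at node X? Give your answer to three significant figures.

With X open, the divider is unloaded: V_th = 29.8 × 10.1/12.13 = 24.81 V.

V_th ≈ 24.8 V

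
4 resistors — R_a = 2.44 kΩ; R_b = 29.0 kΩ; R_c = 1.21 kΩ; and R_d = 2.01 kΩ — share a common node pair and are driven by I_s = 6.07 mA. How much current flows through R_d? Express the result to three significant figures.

I ≈ 1.71 mA

Total conductance ΣG = 1/2.44 + 1/29.0 + 1/1.21 + 1/2.01 = 1.768 (units of 1/kΩ).
R_d takes the fraction G_k/ΣG = 0.4975/1.768 = 0.2814, so I = 6.07 × 0.2814 = 1.708 mA.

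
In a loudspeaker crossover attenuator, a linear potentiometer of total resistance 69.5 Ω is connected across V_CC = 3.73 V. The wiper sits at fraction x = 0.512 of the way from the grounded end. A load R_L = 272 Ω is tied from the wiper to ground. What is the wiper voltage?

Lower segment x·R_p = 35.58 Ω; upper segment (1−x)·R_p = 33.92 Ω.
(x·R_p) ‖ R_L = 31.47 Ω.
Loaded-divider output: V_out = 3.73 × 0.4813 = 1.795 V.
(Unloaded: V_out = x·V_CC = 1.91 V.)

V_out ≈ 1.80 V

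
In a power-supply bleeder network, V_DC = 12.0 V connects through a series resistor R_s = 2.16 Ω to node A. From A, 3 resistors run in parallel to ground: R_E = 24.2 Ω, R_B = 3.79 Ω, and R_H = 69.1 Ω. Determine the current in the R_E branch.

Parallel bank: R_p = 1/(1/24.2 + 1/3.79 + 1/69.1) = 3.128 Ω.
V_A by voltage divider: V_A = 12.0 × 3.128/(2.16 + 3.128) = 7.099 V.
I(R_E) = V_A / R_E = 7.099/24.2 = 0.2933 A.
(Equivalently: I_total = 2.269 A, then current-divider fraction G_k/ΣG = 0.1293.)

I ≈ 0.293 A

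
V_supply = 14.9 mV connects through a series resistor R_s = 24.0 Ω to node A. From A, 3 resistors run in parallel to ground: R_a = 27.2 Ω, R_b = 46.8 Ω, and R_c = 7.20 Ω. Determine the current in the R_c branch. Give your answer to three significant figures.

I ≈ 0.361 mA

Equivalent of the parallel group: R_p = 5.076 Ω.
V_A = 14.9 × 5.076/29.08 = 2.601 mV.
I(R_c) = V_A / R_c = 2.601/7.20 = 0.3613 mA.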